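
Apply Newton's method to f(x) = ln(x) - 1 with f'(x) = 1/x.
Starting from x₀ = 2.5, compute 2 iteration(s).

f(x) = ln(x) - 1
f'(x) = 1/x
x₀ = 2.5

Newton-Raphson formula: x_{n+1} = x_n - f(x_n)/f'(x_n)

Iteration 1:
  f(2.500000) = -0.083709
  f'(2.500000) = 0.400000
  x_1 = 2.500000 - (-0.083709)/0.400000 = 2.709273
Iteration 2:
  f(2.709273) = -0.003320
  f'(2.709273) = 0.369103
  x_2 = 2.709273 - (-0.003320)/0.369103 = 2.718267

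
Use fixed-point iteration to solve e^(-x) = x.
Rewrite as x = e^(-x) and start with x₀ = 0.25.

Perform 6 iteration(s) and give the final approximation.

Equation: e^(-x) = x
Fixed-point form: x = e^(-x)
x₀ = 0.25

x_1 = g(0.250000) = 0.778801
x_2 = g(0.778801) = 0.458956
x_3 = g(0.458956) = 0.631943
x_4 = g(0.631943) = 0.531558
x_5 = g(0.531558) = 0.587689
x_6 = g(0.587689) = 0.555610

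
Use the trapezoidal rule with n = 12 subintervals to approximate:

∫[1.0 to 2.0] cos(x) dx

f(x) = cos(x)
a = 1.0, b = 2.0, n = 12
h = (b - a)/n = 0.083333

Trapezoidal rule: (h/2)[f(x₀) + 2f(x₁) + 2f(x₂) + ... + f(xₙ)]

x_0 = 1.0000, f(x_0) = 0.540302, coefficient = 1
x_1 = 1.0833, f(x_1) = 0.468386, coefficient = 2
x_2 = 1.1667, f(x_2) = 0.393219, coefficient = 2
x_3 = 1.2500, f(x_3) = 0.315322, coefficient = 2
x_4 = 1.3333, f(x_4) = 0.235238, coefficient = 2
x_5 = 1.4167, f(x_5) = 0.153520, coefficient = 2
x_6 = 1.5000, f(x_6) = 0.070737, coefficient = 2
x_7 = 1.5833, f(x_7) = -0.012537, coefficient = 2
x_8 = 1.6667, f(x_8) = -0.095724, coefficient = 2
x_9 = 1.7500, f(x_9) = -0.178246, coefficient = 2
x_10 = 1.8333, f(x_10) = -0.259531, coefficient = 2
x_11 = 1.9167, f(x_11) = -0.339016, coefficient = 2
x_12 = 2.0000, f(x_12) = -0.416147, coefficient = 1

I ≈ (0.083333/2) × 1.626892 = 0.067787
Exact value: 0.067826
Error: 0.000039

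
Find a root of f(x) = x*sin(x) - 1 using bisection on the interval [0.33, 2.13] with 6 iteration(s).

f(x) = x*sin(x) - 1
Initial interval: [0.33, 2.13]

Iteration 1:
  c_1 = (0.330000 + 2.130000)/2 = 1.230000
  f(c_1) = f(1.230000) = 0.159261
  f(a) × f(c) < 0, new interval: [0.330000, 1.230000]
Iteration 2:
  c_2 = (0.330000 + 1.230000)/2 = 0.780000
  f(c_2) = f(0.780000) = -0.451442
  f(a) × f(c) ≥ 0, new interval: [0.780000, 1.230000]
Iteration 3:
  c_3 = (0.780000 + 1.230000)/2 = 1.005000
  f(c_3) = f(1.005000) = -0.151617
  f(a) × f(c) ≥ 0, new interval: [1.005000, 1.230000]
Iteration 4:
  c_4 = (1.005000 + 1.230000)/2 = 1.117500
  f(c_4) = f(1.117500) = 0.004642
  f(a) × f(c) < 0, new interval: [1.005000, 1.117500]
Iteration 5:
  c_5 = (1.005000 + 1.117500)/2 = 1.061250
  f(c_5) = f(1.061250) = -0.073565
  f(a) × f(c) ≥ 0, new interval: [1.061250, 1.117500]
Iteration 6:
  c_6 = (1.061250 + 1.117500)/2 = 1.089375
  f(c_6) = f(1.089375) = -0.034446
  f(a) × f(c) ≥ 0, new interval: [1.089375, 1.117500]

After 6 iteration(s), the approximation is c_6 = 1.089375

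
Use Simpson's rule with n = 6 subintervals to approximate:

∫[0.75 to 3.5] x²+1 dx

f(x) = x²+1
a = 0.75, b = 3.5, n = 6
h = (b - a)/n = 0.458333

Simpson's rule: (h/3)[f(x₀) + 4f(x₁) + 2f(x₂) + ... + f(xₙ)]

x_0 = 0.7500, f(x_0) = 1.562500, coefficient = 1
x_1 = 1.2083, f(x_1) = 2.460069, coefficient = 4
x_2 = 1.6667, f(x_2) = 3.777778, coefficient = 2
x_3 = 2.1250, f(x_3) = 5.515625, coefficient = 4
x_4 = 2.5833, f(x_4) = 7.673611, coefficient = 2
x_5 = 3.0417, f(x_5) = 10.251736, coefficient = 4
x_6 = 3.5000, f(x_6) = 13.250000, coefficient = 1

I ≈ (0.458333/3) × 110.625000 = 16.901042
Exact value: 16.901042
Error: 0.000000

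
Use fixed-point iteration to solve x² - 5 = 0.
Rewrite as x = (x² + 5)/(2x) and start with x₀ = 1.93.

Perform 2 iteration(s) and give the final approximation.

Equation: x² - 5 = 0
Fixed-point form: x = (x² + 5)/(2x)
x₀ = 1.93

x_1 = g(1.930000) = 2.260337
x_2 = g(2.260337) = 2.236198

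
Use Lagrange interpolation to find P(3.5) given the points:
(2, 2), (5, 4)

Lagrange interpolation formula:
P(x) = Σ yᵢ × Lᵢ(x)
where Lᵢ(x) = Π_{j≠i} (x - xⱼ)/(xᵢ - xⱼ)

L_0(3.5) = (3.5 - 5)/(2 - 5) = 0.500000
L_1(3.5) = (3.5 - 2)/(5 - 2) = 0.500000

P(3.5) = 2×L_0(3.5) + 4×L_1(3.5)
P(3.5) = 3.000000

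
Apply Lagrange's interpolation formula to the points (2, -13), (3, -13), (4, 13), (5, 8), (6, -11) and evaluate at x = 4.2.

Lagrange interpolation formula:
P(x) = Σ yᵢ × Lᵢ(x)
where Lᵢ(x) = Π_{j≠i} (x - xⱼ)/(xᵢ - xⱼ)

L_0(4.2) = (4.2 - 3)/(2 - 3) × (4.2 - 4)/(2 - 4) × (4.2 - 5)/(2 - 5) × (4.2 - 6)/(2 - 6) = 0.014400
L_1(4.2) = (4.2 - 2)/(3 - 2) × (4.2 - 4)/(3 - 4) × (4.2 - 5)/(3 - 5) × (4.2 - 6)/(3 - 6) = -0.105600
L_2(4.2) = (4.2 - 2)/(4 - 2) × (4.2 - 3)/(4 - 3) × (4.2 - 5)/(4 - 5) × (4.2 - 6)/(4 - 6) = 0.950400
L_3(4.2) = (4.2 - 2)/(5 - 2) × (4.2 - 3)/(5 - 3) × (4.2 - 4)/(5 - 4) × (4.2 - 6)/(5 - 6) = 0.158400
L_4(4.2) = (4.2 - 2)/(6 - 2) × (4.2 - 3)/(6 - 3) × (4.2 - 4)/(6 - 4) × (4.2 - 5)/(6 - 5) = -0.017600

P(4.2) = (-13)×L_0(4.2) + (-13)×L_1(4.2) + 13×L_2(4.2) + 8×L_3(4.2) + (-11)×L_4(4.2)
P(4.2) = 15.001600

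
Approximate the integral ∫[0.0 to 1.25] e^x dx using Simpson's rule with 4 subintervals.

f(x) = e^x
a = 0.0, b = 1.25, n = 4
h = (b - a)/n = 0.312500

Simpson's rule: (h/3)[f(x₀) + 4f(x₁) + 2f(x₂) + ... + f(xₙ)]

x_0 = 0.0000, f(x_0) = 1.000000, coefficient = 1
x_1 = 0.3125, f(x_1) = 1.366838, coefficient = 4
x_2 = 0.6250, f(x_2) = 1.868246, coefficient = 2
x_3 = 0.9375, f(x_3) = 2.553589, coefficient = 4
x_4 = 1.2500, f(x_4) = 3.490343, coefficient = 1

I ≈ (0.312500/3) × 23.908544 = 2.490473
Exact value: 2.490343
Error: 0.000130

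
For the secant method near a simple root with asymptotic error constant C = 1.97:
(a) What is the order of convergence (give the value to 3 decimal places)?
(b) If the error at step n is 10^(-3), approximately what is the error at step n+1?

(a) Secant method has superlinear convergence with order φ = (1+√5)/2 ≈ 1.618.
    This means |e_{n+1}| ≈ C|e_n|^1.618.

(b) With |e_n| = 10^(-3) and C = 1.97:
    |e_{n+1}| ≈ 1.97 × (10^(-3))^1.618 = 1.97 × 10^(-4.85)

(a) ≈ 1.618 (golden ratio); (b) |e_{n+1}| ≈ 2.757e-05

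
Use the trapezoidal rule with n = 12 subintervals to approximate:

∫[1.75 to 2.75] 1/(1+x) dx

f(x) = 1/(1+x)
a = 1.75, b = 2.75, n = 12
h = (b - a)/n = 0.083333

Trapezoidal rule: (h/2)[f(x₀) + 2f(x₁) + 2f(x₂) + ... + f(xₙ)]

x_0 = 1.7500, f(x_0) = 0.363636, coefficient = 1
x_1 = 1.8333, f(x_1) = 0.352941, coefficient = 2
x_2 = 1.9167, f(x_2) = 0.342857, coefficient = 2
x_3 = 2.0000, f(x_3) = 0.333333, coefficient = 2
x_4 = 2.0833, f(x_4) = 0.324324, coefficient = 2
x_5 = 2.1667, f(x_5) = 0.315789, coefficient = 2
x_6 = 2.2500, f(x_6) = 0.307692, coefficient = 2
x_7 = 2.3333, f(x_7) = 0.300000, coefficient = 2
x_8 = 2.4167, f(x_8) = 0.292683, coefficient = 2
x_9 = 2.5000, f(x_9) = 0.285714, coefficient = 2
x_10 = 2.5833, f(x_10) = 0.279070, coefficient = 2
x_11 = 2.6667, f(x_11) = 0.272727, coefficient = 2
x_12 = 2.7500, f(x_12) = 0.266667, coefficient = 1

I ≈ (0.083333/2) × 7.444567 = 0.310190
Exact value: 0.310155
Error: 0.000035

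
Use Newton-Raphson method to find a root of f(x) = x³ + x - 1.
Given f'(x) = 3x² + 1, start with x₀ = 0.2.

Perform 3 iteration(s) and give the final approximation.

f(x) = x³ + x - 1
f'(x) = 3x² + 1
x₀ = 0.2

Newton-Raphson formula: x_{n+1} = x_n - f(x_n)/f'(x_n)

Iteration 1:
  f(0.200000) = -0.792000
  f'(0.200000) = 1.120000
  x_1 = 0.200000 - (-0.792000)/1.120000 = 0.907143
Iteration 2:
  f(0.907143) = 0.653638
  f'(0.907143) = 3.468724
  x_2 = 0.907143 - 0.653638/3.468724 = 0.718705
Iteration 3:
  f(0.718705) = 0.089943
  f'(0.718705) = 2.549612
  x_3 = 0.718705 - 0.089943/2.549612 = 0.683428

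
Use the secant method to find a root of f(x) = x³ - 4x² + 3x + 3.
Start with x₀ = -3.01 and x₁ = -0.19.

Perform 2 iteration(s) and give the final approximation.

f(x) = x³ - 4x² + 3x + 3
x₀ = -3.01, x₁ = -0.19

Secant formula: x_{n+1} = x_n - f(x_n)(x_n - x_{n-1})/(f(x_n) - f(x_{n-1}))

Iteration 1:
  f(-3.010000) = -69.541301
  f(-0.190000) = 2.278741
  x_2 = -0.190000 - 2.278741×(-0.190000 - (-3.010000))/(2.278741 - (-69.541301))
       = -0.279474
Iteration 2:
  f(-0.190000) = 2.278741
  f(-0.279474) = 1.827325
  x_3 = -0.279474 - 1.827325×(-0.279474 - (-0.190000))/(1.827325 - 2.278741)
       = -0.641665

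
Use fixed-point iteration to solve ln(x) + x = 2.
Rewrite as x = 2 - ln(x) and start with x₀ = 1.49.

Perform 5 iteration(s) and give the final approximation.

Equation: ln(x) + x = 2
Fixed-point form: x = 2 - ln(x)
x₀ = 1.49

x_1 = g(1.490000) = 1.601224
x_2 = g(1.601224) = 1.529232
x_3 = g(1.529232) = 1.575235
x_4 = g(1.575235) = 1.545596
x_5 = g(1.545596) = 1.564591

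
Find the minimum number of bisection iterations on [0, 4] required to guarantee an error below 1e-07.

We need (b-a)/2^n ≤ 1e-07
(4 - 0)/2^n ≤ 1e-07
4/2^n ≤ 1e-07
2^n ≥ 40000000
n ≥ log₂(40000000) = 25.25
n ≥ 26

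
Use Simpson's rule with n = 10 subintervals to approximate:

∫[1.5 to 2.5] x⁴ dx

f(x) = x⁴
a = 1.5, b = 2.5, n = 10
h = (b - a)/n = 0.100000

Simpson's rule: (h/3)[f(x₀) + 4f(x₁) + 2f(x₂) + ... + f(xₙ)]

x_0 = 1.5000, f(x_0) = 5.062500, coefficient = 1
x_1 = 1.6000, f(x_1) = 6.553600, coefficient = 4
x_2 = 1.7000, f(x_2) = 8.352100, coefficient = 2
x_3 = 1.8000, f(x_3) = 10.497600, coefficient = 4
x_4 = 1.9000, f(x_4) = 13.032100, coefficient = 2
x_5 = 2.0000, f(x_5) = 16.000000, coefficient = 4
x_6 = 2.1000, f(x_6) = 19.448100, coefficient = 2
x_7 = 2.2000, f(x_7) = 23.425600, coefficient = 4
x_8 = 2.3000, f(x_8) = 27.984100, coefficient = 2
x_9 = 2.4000, f(x_9) = 33.177600, coefficient = 4
x_10 = 2.5000, f(x_10) = 39.062500, coefficient = 1

I ≈ (0.100000/3) × 540.375400 = 18.012513
Exact value: 18.012500
Error: 0.000013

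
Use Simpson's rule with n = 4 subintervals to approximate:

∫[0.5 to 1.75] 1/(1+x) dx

f(x) = 1/(1+x)
a = 0.5, b = 1.75, n = 4
h = (b - a)/n = 0.312500

Simpson's rule: (h/3)[f(x₀) + 4f(x₁) + 2f(x₂) + ... + f(xₙ)]

x_0 = 0.5000, f(x_0) = 0.666667, coefficient = 1
x_1 = 0.8125, f(x_1) = 0.551724, coefficient = 4
x_2 = 1.1250, f(x_2) = 0.470588, coefficient = 2
x_3 = 1.4375, f(x_3) = 0.410256, coefficient = 4
x_4 = 1.7500, f(x_4) = 0.363636, coefficient = 1

I ≈ (0.312500/3) × 5.819402 = 0.606188
Exact value: 0.606136
Error: 0.000052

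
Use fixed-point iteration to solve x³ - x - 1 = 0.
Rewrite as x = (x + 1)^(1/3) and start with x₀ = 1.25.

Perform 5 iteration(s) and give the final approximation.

Equation: x³ - x - 1 = 0
Fixed-point form: x = (x + 1)^(1/3)
x₀ = 1.25

x_1 = g(1.250000) = 1.310371
x_2 = g(1.310371) = 1.321987
x_3 = g(1.321987) = 1.324199
x_4 = g(1.324199) = 1.324619
x_5 = g(1.324619) = 1.324699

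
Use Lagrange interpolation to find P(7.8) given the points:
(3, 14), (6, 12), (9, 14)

Lagrange interpolation formula:
P(x) = Σ yᵢ × Lᵢ(x)
where Lᵢ(x) = Π_{j≠i} (x - xⱼ)/(xᵢ - xⱼ)

L_0(7.8) = (7.8 - 6)/(3 - 6) × (7.8 - 9)/(3 - 9) = -0.120000
L_1(7.8) = (7.8 - 3)/(6 - 3) × (7.8 - 9)/(6 - 9) = 0.640000
L_2(7.8) = (7.8 - 3)/(9 - 3) × (7.8 - 6)/(9 - 6) = 0.480000

P(7.8) = 14×L_0(7.8) + 12×L_1(7.8) + 14×L_2(7.8)
P(7.8) = 12.720000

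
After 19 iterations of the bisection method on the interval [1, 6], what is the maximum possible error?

Bisection error bound: |error| ≤ (b-a)/2^n
|error| ≤ (6 - 1)/2^19 = 5/2^19
|error| ≤ 0.0000095367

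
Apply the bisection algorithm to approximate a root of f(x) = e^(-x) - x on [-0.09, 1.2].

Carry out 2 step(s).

f(x) = e^(-x) - x
Initial interval: [-0.09, 1.2]

Iteration 1:
  c_1 = (-0.090000 + 1.200000)/2 = 0.555000
  f(c_1) = f(0.555000) = 0.019072
  f(a) × f(c) ≥ 0, new interval: [0.555000, 1.200000]
Iteration 2:
  c_2 = (0.555000 + 1.200000)/2 = 0.877500
  f(c_2) = f(0.877500) = -0.461679
  f(a) × f(c) < 0, new interval: [0.555000, 0.877500]

After 2 iteration(s), the approximation is c_2 = 0.877500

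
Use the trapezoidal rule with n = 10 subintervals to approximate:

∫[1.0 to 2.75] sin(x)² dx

f(x) = sin(x)²
a = 1.0, b = 2.75, n = 10
h = (b - a)/n = 0.175000

Trapezoidal rule: (h/2)[f(x₀) + 2f(x₁) + 2f(x₂) + ... + f(xₙ)]

x_0 = 1.0000, f(x_0) = 0.708073, coefficient = 1
x_1 = 1.1750, f(x_1) = 0.851357, coefficient = 2
x_2 = 1.3500, f(x_2) = 0.952036, coefficient = 2
x_3 = 1.5250, f(x_3) = 0.997904, coefficient = 2
x_4 = 1.7000, f(x_4) = 0.983399, coefficient = 2
x_5 = 1.8750, f(x_5) = 0.910280, coefficient = 2
x_6 = 2.0500, f(x_6) = 0.787412, coefficient = 2
x_7 = 2.2250, f(x_7) = 0.629694, coefficient = 2
x_8 = 2.4000, f(x_8) = 0.456251, coefficient = 2
x_9 = 2.5750, f(x_9) = 0.288112, coefficient = 2
x_10 = 2.7500, f(x_10) = 0.145665, coefficient = 1

I ≈ (0.175000/2) × 14.566626 = 1.274580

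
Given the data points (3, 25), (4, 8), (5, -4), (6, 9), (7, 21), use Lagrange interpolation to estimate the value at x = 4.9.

Lagrange interpolation formula:
P(x) = Σ yᵢ × Lᵢ(x)
where Lᵢ(x) = Π_{j≠i} (x - xⱼ)/(xᵢ - xⱼ)

L_0(4.9) = (4.9 - 4)/(3 - 4) × (4.9 - 5)/(3 - 5) × (4.9 - 6)/(3 - 6) × (4.9 - 7)/(3 - 7) = -0.008662
L_1(4.9) = (4.9 - 3)/(4 - 3) × (4.9 - 5)/(4 - 5) × (4.9 - 6)/(4 - 6) × (4.9 - 7)/(4 - 7) = 0.073150
L_2(4.9) = (4.9 - 3)/(5 - 3) × (4.9 - 4)/(5 - 4) × (4.9 - 6)/(5 - 6) × (4.9 - 7)/(5 - 7) = 0.987525
L_3(4.9) = (4.9 - 3)/(6 - 3) × (4.9 - 4)/(6 - 4) × (4.9 - 5)/(6 - 5) × (4.9 - 7)/(6 - 7) = -0.059850
L_4(4.9) = (4.9 - 3)/(7 - 3) × (4.9 - 4)/(7 - 4) × (4.9 - 5)/(7 - 5) × (4.9 - 6)/(7 - 6) = 0.007837

P(4.9) = 25×L_0(4.9) + 8×L_1(4.9) + (-4)×L_2(4.9) + 9×L_3(4.9) + 21×L_4(4.9)
P(4.9) = -3.955525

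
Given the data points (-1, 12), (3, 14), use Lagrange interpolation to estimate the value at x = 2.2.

Lagrange interpolation formula:
P(x) = Σ yᵢ × Lᵢ(x)
where Lᵢ(x) = Π_{j≠i} (x - xⱼ)/(xᵢ - xⱼ)

L_0(2.2) = (2.2 - 3)/(-1 - 3) = 0.200000
L_1(2.2) = (2.2 - (-1))/(3 - (-1)) = 0.800000

P(2.2) = 12×L_0(2.2) + 14×L_1(2.2)
P(2.2) = 13.600000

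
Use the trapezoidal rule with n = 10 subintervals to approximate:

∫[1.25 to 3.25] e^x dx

f(x) = e^x
a = 1.25, b = 3.25, n = 10
h = (b - a)/n = 0.200000

Trapezoidal rule: (h/2)[f(x₀) + 2f(x₁) + 2f(x₂) + ... + f(xₙ)]

x_0 = 1.2500, f(x_0) = 3.490343, coefficient = 1
x_1 = 1.4500, f(x_1) = 4.263115, coefficient = 2
x_2 = 1.6500, f(x_2) = 5.206980, coefficient = 2
x_3 = 1.8500, f(x_3) = 6.359820, coefficient = 2
x_4 = 2.0500, f(x_4) = 7.767901, coefficient = 2
x_5 = 2.2500, f(x_5) = 9.487736, coefficient = 2
x_6 = 2.4500, f(x_6) = 11.588347, coefficient = 2
x_7 = 2.6500, f(x_7) = 14.154039, coefficient = 2
x_8 = 2.8500, f(x_8) = 17.287782, coefficient = 2
x_9 = 3.0500, f(x_9) = 21.115344, coefficient = 2
x_10 = 3.2500, f(x_10) = 25.790340, coefficient = 1

I ≈ (0.200000/2) × 223.742808 = 22.374281
Exact value: 22.299997
Error: 0.074284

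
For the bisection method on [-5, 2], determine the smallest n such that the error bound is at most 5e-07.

We need (b-a)/2^n ≤ 5e-07
(2 - (-5))/2^n ≤ 5e-07
7/2^n ≤ 5e-07
2^n ≥ 14000000
n ≥ log₂(14000000) = 23.74
n ≥ 24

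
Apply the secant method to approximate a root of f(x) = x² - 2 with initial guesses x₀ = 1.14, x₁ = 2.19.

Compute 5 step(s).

f(x) = x² - 2
x₀ = 1.14, x₁ = 2.19

Secant formula: x_{n+1} = x_n - f(x_n)(x_n - x_{n-1})/(f(x_n) - f(x_{n-1}))

Iteration 1:
  f(1.140000) = -0.700400
  f(2.190000) = 2.796100
  x_2 = 2.190000 - 2.796100×(2.190000 - 1.140000)/(2.796100 - (-0.700400))
       = 1.350330
Iteration 2:
  f(2.190000) = 2.796100
  f(1.350330) = -0.176608
  x_3 = 1.350330 - (-0.176608)×(1.350330 - 2.190000)/(-0.176608 - 2.796100)
       = 1.400215
Iteration 3:
  f(1.350330) = -0.176608
  f(1.400215) = -0.039398
  x_4 = 1.400215 - (-0.039398)×(1.400215 - 1.350330)/(-0.039398 - (-0.176608))
       = 1.414539
Iteration 4:
  f(1.400215) = -0.039398
  f(1.414539) = 0.000920
  x_5 = 1.414539 - 0.000920×(1.414539 - 1.400215)/(0.000920 - (-0.039398))
       = 1.414212
Iteration 5:
  f(1.414539) = 0.000920
  f(1.414212) = -0.000005
  x_6 = 1.414212 - (-0.000005)×(1.414212 - 1.414539)/(-0.000005 - 0.000920)
       = 1.414214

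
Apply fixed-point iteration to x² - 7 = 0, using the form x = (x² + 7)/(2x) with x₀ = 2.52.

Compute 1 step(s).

Equation: x² - 7 = 0
Fixed-point form: x = (x² + 7)/(2x)
x₀ = 2.52

x_1 = g(2.520000) = 2.648889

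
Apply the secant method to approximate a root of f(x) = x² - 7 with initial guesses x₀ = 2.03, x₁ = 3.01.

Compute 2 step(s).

f(x) = x² - 7
x₀ = 2.03, x₁ = 3.01

Secant formula: x_{n+1} = x_n - f(x_n)(x_n - x_{n-1})/(f(x_n) - f(x_{n-1}))

Iteration 1:
  f(2.030000) = -2.879100
  f(3.010000) = 2.060100
  x_2 = 3.010000 - 2.060100×(3.010000 - 2.030000)/(2.060100 - (-2.879100))
       = 2.601250
Iteration 2:
  f(3.010000) = 2.060100
  f(2.601250) = -0.233498
  x_3 = 2.601250 - (-0.233498)×(2.601250 - 3.010000)/(-0.233498 - 2.060100)
       = 2.642863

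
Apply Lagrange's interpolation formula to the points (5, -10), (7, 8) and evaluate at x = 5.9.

Lagrange interpolation formula:
P(x) = Σ yᵢ × Lᵢ(x)
where Lᵢ(x) = Π_{j≠i} (x - xⱼ)/(xᵢ - xⱼ)

L_0(5.9) = (5.9 - 7)/(5 - 7) = 0.550000
L_1(5.9) = (5.9 - 5)/(7 - 5) = 0.450000

P(5.9) = (-10)×L_0(5.9) + 8×L_1(5.9)
P(5.9) = -1.900000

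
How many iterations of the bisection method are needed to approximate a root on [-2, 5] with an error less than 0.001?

We need (b-a)/2^n ≤ 0.001
(5 - (-2))/2^n ≤ 0.001
7/2^n ≤ 0.001
2^n ≥ 7000
n ≥ log₂(7000) = 12.77
n ≥ 13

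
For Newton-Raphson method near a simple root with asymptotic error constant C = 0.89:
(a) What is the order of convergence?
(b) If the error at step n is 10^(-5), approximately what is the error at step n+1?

(a) Newton-Raphson has quadratic (order 2) convergence near simple roots.
    This means |e_{n+1}| ≈ C|e_n|².

(b) With |e_n| = 10^(-5) and C = 0.89:
    |e_{n+1}| ≈ 0.89 × (10^(-5))² = 0.89 × 10^(-10)

(a) 2 (quadratic); (b) |e_{n+1}| ≈ 8.900e-11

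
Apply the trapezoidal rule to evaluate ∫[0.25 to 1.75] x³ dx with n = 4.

f(x) = x³
a = 0.25, b = 1.75, n = 4
h = (b - a)/n = 0.375000

Trapezoidal rule: (h/2)[f(x₀) + 2f(x₁) + 2f(x₂) + ... + f(xₙ)]

x_0 = 0.2500, f(x_0) = 0.015625, coefficient = 1
x_1 = 0.6250, f(x_1) = 0.244141, coefficient = 2
x_2 = 1.0000, f(x_2) = 1.000000, coefficient = 2
x_3 = 1.3750, f(x_3) = 2.599609, coefficient = 2
x_4 = 1.7500, f(x_4) = 5.359375, coefficient = 1

I ≈ (0.375000/2) × 13.062500 = 2.449219
Exact value: 2.343750
Error: 0.105469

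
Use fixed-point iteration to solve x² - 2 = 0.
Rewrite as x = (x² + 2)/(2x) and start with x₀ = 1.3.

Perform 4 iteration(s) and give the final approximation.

Equation: x² - 2 = 0
Fixed-point form: x = (x² + 2)/(2x)
x₀ = 1.3

x_1 = g(1.300000) = 1.419231
x_2 = g(1.419231) = 1.414222
x_3 = g(1.414222) = 1.414214
x_4 = g(1.414214) = 1.414214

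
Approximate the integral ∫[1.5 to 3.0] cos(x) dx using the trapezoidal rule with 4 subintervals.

f(x) = cos(x)
a = 1.5, b = 3.0, n = 4
h = (b - a)/n = 0.375000

Trapezoidal rule: (h/2)[f(x₀) + 2f(x₁) + 2f(x₂) + ... + f(xₙ)]

x_0 = 1.5000, f(x_0) = 0.070737, coefficient = 1
x_1 = 1.8750, f(x_1) = -0.299534, coefficient = 2
x_2 = 2.2500, f(x_2) = -0.628174, coefficient = 2
x_3 = 2.6250, f(x_3) = -0.869507, coefficient = 2
x_4 = 3.0000, f(x_4) = -0.989992, coefficient = 1

I ≈ (0.375000/2) × -4.513684 = -0.846316
Exact value: -0.856375
Error: 0.010059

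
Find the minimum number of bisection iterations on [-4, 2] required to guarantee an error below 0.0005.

We need (b-a)/2^n ≤ 0.0005
(2 - (-4))/2^n ≤ 0.0005
6/2^n ≤ 0.0005
2^n ≥ 12000
n ≥ log₂(12000) = 13.55
n ≥ 14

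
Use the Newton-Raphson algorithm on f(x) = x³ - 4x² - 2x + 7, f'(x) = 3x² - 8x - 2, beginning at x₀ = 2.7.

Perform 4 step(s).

f(x) = x³ - 4x² - 2x + 7
f'(x) = 3x² - 8x - 2
x₀ = 2.7

Newton-Raphson formula: x_{n+1} = x_n - f(x_n)/f'(x_n)

Iteration 1:
  f(2.700000) = -7.877000
  f'(2.700000) = -1.730000
  x_1 = 2.700000 - (-7.877000)/(-1.730000) = -1.853179
Iteration 2:
  f(-1.853179) = -9.395058
  f'(-1.853179) = 23.128253
  x_2 = -1.853179 - (-9.395058)/23.128253 = -1.446964
Iteration 3:
  f(-1.446964) = -1.510400
  f'(-1.446964) = 15.856819
  x_3 = -1.446964 - (-1.510400)/15.856819 = -1.351711
Iteration 4:
  f(-1.351711) = -0.074813
  f'(-1.351711) = 14.295059
  x_4 = -1.351711 - (-0.074813)/14.295059 = -1.346478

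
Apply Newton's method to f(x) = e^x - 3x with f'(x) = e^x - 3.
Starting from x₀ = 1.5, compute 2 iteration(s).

f(x) = e^x - 3x
f'(x) = e^x - 3
x₀ = 1.5

Newton-Raphson formula: x_{n+1} = x_n - f(x_n)/f'(x_n)

Iteration 1:
  f(1.500000) = -0.018311
  f'(1.500000) = 1.481689
  x_1 = 1.500000 - (-0.018311)/1.481689 = 1.512358
Iteration 2:
  f(1.512358) = 0.000344
  f'(1.512358) = 1.537418
  x_2 = 1.512358 - 0.000344/1.537418 = 1.512135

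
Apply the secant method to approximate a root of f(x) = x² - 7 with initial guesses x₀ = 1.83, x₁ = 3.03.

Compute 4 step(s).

f(x) = x² - 7
x₀ = 1.83, x₁ = 3.03

Secant formula: x_{n+1} = x_n - f(x_n)(x_n - x_{n-1})/(f(x_n) - f(x_{n-1}))

Iteration 1:
  f(1.830000) = -3.651100
  f(3.030000) = 2.180900
  x_2 = 3.030000 - 2.180900×(3.030000 - 1.830000)/(2.180900 - (-3.651100))
       = 2.581255
Iteration 2:
  f(3.030000) = 2.180900
  f(2.581255) = -0.337122
  x_3 = 2.581255 - (-0.337122)×(2.581255 - 3.030000)/(-0.337122 - 2.180900)
       = 2.641335
Iteration 3:
  f(2.581255) = -0.337122
  f(2.641335) = -0.023351
  x_4 = 2.641335 - (-0.023351)×(2.641335 - 2.581255)/(-0.023351 - (-0.337122))
       = 2.645806
Iteration 4:
  f(2.641335) = -0.023351
  f(2.645806) = 0.000289
  x_5 = 2.645806 - 0.000289×(2.645806 - 2.641335)/(0.000289 - (-0.023351))
       = 2.645751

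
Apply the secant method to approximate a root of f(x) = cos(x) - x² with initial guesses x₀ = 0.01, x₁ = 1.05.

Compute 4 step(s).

f(x) = cos(x) - x²
x₀ = 0.01, x₁ = 1.05

Secant formula: x_{n+1} = x_n - f(x_n)(x_n - x_{n-1})/(f(x_n) - f(x_{n-1}))

Iteration 1:
  f(0.010000) = 0.999850
  f(1.050000) = -0.604929
  x_2 = 1.050000 - (-0.604929)×(1.050000 - 0.010000)/(-0.604929 - 0.999850)
       = 0.657967
Iteration 2:
  f(1.050000) = -0.604929
  f(0.657967) = 0.358316
  x_3 = 0.657967 - 0.358316×(0.657967 - 1.050000)/(0.358316 - (-0.604929))
       = 0.803799
Iteration 3:
  f(0.657967) = 0.358316
  f(0.803799) = 0.047884
  x_4 = 0.803799 - 0.047884×(0.803799 - 0.657967)/(0.047884 - 0.358316)
       = 0.826293
Iteration 4:
  f(0.803799) = 0.047884
  f(0.826293) = -0.005154
  x_5 = 0.826293 - (-0.005154)×(0.826293 - 0.803799)/(-0.005154 - 0.047884)
       = 0.824107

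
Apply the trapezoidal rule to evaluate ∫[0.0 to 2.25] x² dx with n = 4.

f(x) = x²
a = 0.0, b = 2.25, n = 4
h = (b - a)/n = 0.562500

Trapezoidal rule: (h/2)[f(x₀) + 2f(x₁) + 2f(x₂) + ... + f(xₙ)]

x_0 = 0.0000, f(x_0) = 0.000000, coefficient = 1
x_1 = 0.5625, f(x_1) = 0.316406, coefficient = 2
x_2 = 1.1250, f(x_2) = 1.265625, coefficient = 2
x_3 = 1.6875, f(x_3) = 2.847656, coefficient = 2
x_4 = 2.2500, f(x_4) = 5.062500, coefficient = 1

I ≈ (0.562500/2) × 13.921875 = 3.915527
Exact value: 3.796875
Error: 0.118652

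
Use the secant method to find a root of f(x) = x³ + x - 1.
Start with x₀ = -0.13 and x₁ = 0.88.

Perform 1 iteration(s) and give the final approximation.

f(x) = x³ + x - 1
x₀ = -0.13, x₁ = 0.88

Secant formula: x_{n+1} = x_n - f(x_n)(x_n - x_{n-1})/(f(x_n) - f(x_{n-1}))

Iteration 1:
  f(-0.130000) = -1.132197
  f(0.880000) = 0.561472
  x_2 = 0.880000 - 0.561472×(0.880000 - (-0.130000))/(0.561472 - (-1.132197))
       = 0.545173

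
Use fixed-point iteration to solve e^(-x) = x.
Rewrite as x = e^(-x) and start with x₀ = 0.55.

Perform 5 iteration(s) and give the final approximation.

Equation: e^(-x) = x
Fixed-point form: x = e^(-x)
x₀ = 0.55

x_1 = g(0.550000) = 0.576950
x_2 = g(0.576950) = 0.561609
x_3 = g(0.561609) = 0.570291
x_4 = g(0.570291) = 0.565361
x_5 = g(0.565361) = 0.568155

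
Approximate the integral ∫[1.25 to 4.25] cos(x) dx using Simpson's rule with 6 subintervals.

f(x) = cos(x)
a = 1.25, b = 4.25, n = 6
h = (b - a)/n = 0.500000

Simpson's rule: (h/3)[f(x₀) + 4f(x₁) + 2f(x₂) + ... + f(xₙ)]

x_0 = 1.2500, f(x_0) = 0.315322, coefficient = 1
x_1 = 1.7500, f(x_1) = -0.178246, coefficient = 4
x_2 = 2.2500, f(x_2) = -0.628174, coefficient = 2
x_3 = 2.7500, f(x_3) = -0.924302, coefficient = 4
x_4 = 3.2500, f(x_4) = -0.994130, coefficient = 2
x_5 = 3.7500, f(x_5) = -0.820559, coefficient = 4
x_6 = 4.2500, f(x_6) = -0.446087, coefficient = 1

I ≈ (0.500000/3) × -11.067803 = -1.844634
Exact value: -1.843974
Error: 0.000660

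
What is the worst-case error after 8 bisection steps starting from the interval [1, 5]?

Bisection error bound: |error| ≤ (b-a)/2^n
|error| ≤ (5 - 1)/2^8 = 4/2^8
|error| ≤ 0.0156250000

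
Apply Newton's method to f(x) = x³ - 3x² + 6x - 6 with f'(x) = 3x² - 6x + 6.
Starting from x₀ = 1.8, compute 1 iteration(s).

f(x) = x³ - 3x² + 6x - 6
f'(x) = 3x² - 6x + 6
x₀ = 1.8

Newton-Raphson formula: x_{n+1} = x_n - f(x_n)/f'(x_n)

Iteration 1:
  f(1.800000) = 0.912000
  f'(1.800000) = 4.920000
  x_1 = 1.800000 - 0.912000/4.920000 = 1.614634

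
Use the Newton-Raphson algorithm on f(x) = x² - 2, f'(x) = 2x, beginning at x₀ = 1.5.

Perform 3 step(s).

f(x) = x² - 2
f'(x) = 2x
x₀ = 1.5

Newton-Raphson formula: x_{n+1} = x_n - f(x_n)/f'(x_n)

Iteration 1:
  f(1.500000) = 0.250000
  f'(1.500000) = 3.000000
  x_1 = 1.500000 - 0.250000/3.000000 = 1.416667
Iteration 2:
  f(1.416667) = 0.006944
  f'(1.416667) = 2.833333
  x_2 = 1.416667 - 0.006944/2.833333 = 1.414216
Iteration 3:
  f(1.414216) = 0.000006
  f'(1.414216) = 2.828431
  x_3 = 1.414216 - 0.000006/2.828431 = 1.414214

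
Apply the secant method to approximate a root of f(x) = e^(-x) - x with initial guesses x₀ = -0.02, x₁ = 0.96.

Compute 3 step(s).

f(x) = e^(-x) - x
x₀ = -0.02, x₁ = 0.96

Secant formula: x_{n+1} = x_n - f(x_n)(x_n - x_{n-1})/(f(x_n) - f(x_{n-1}))

Iteration 1:
  f(-0.020000) = 1.040201
  f(0.960000) = -0.577107
  x_2 = 0.960000 - (-0.577107)×(0.960000 - (-0.020000))/(-0.577107 - 1.040201)
       = 0.610305
Iteration 2:
  f(0.960000) = -0.577107
  f(0.610305) = -0.067120
  x_3 = 0.610305 - (-0.067120)×(0.610305 - 0.960000)/(-0.067120 - (-0.577107))
       = 0.564281
Iteration 3:
  f(0.610305) = -0.067120
  f(0.564281) = 0.004487
  x_4 = 0.564281 - 0.004487×(0.564281 - 0.610305)/(0.004487 - (-0.067120))
       = 0.567166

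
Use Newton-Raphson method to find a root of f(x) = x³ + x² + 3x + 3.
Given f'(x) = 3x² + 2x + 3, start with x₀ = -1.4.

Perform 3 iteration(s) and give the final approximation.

f(x) = x³ + x² + 3x + 3
f'(x) = 3x² + 2x + 3
x₀ = -1.4

Newton-Raphson formula: x_{n+1} = x_n - f(x_n)/f'(x_n)

Iteration 1:
  f(-1.400000) = -1.984000
  f'(-1.400000) = 6.080000
  x_1 = -1.400000 - (-1.984000)/6.080000 = -1.073684
Iteration 2:
  f(-1.073684) = -0.305996
  f'(-1.073684) = 4.311025
  x_2 = -1.073684 - (-0.305996)/4.311025 = -1.002704
Iteration 3:
  f(-1.002704) = -0.010832
  f'(-1.002704) = 4.010840
  x_3 = -1.002704 - (-0.010832)/4.010840 = -1.000004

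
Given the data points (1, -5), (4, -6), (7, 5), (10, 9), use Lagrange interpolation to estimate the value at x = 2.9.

Lagrange interpolation formula:
P(x) = Σ yᵢ × Lᵢ(x)
where Lᵢ(x) = Π_{j≠i} (x - xⱼ)/(xᵢ - xⱼ)

L_0(2.9) = (2.9 - 4)/(1 - 4) × (2.9 - 7)/(1 - 7) × (2.9 - 10)/(1 - 10) = 0.197660
L_1(2.9) = (2.9 - 1)/(4 - 1) × (2.9 - 7)/(4 - 7) × (2.9 - 10)/(4 - 10) = 1.024241
L_2(2.9) = (2.9 - 1)/(7 - 1) × (2.9 - 4)/(7 - 4) × (2.9 - 10)/(7 - 10) = -0.274796
L_3(2.9) = (2.9 - 1)/(10 - 1) × (2.9 - 4)/(10 - 4) × (2.9 - 7)/(10 - 7) = 0.052895

P(2.9) = (-5)×L_0(2.9) + (-6)×L_1(2.9) + 5×L_2(2.9) + 9×L_3(2.9)
P(2.9) = -8.031673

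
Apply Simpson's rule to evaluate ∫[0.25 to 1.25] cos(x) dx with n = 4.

f(x) = cos(x)
a = 0.25, b = 1.25, n = 4
h = (b - a)/n = 0.250000

Simpson's rule: (h/3)[f(x₀) + 4f(x₁) + 2f(x₂) + ... + f(xₙ)]

x_0 = 0.2500, f(x_0) = 0.968912, coefficient = 1
x_1 = 0.5000, f(x_1) = 0.877583, coefficient = 4
x_2 = 0.7500, f(x_2) = 0.731689, coefficient = 2
x_3 = 1.0000, f(x_3) = 0.540302, coefficient = 4
x_4 = 1.2500, f(x_4) = 0.315322, coefficient = 1

I ≈ (0.250000/3) × 8.419152 = 0.701596
Exact value: 0.701581
Error: 0.000015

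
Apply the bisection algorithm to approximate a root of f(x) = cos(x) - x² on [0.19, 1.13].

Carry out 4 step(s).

f(x) = cos(x) - x²
Initial interval: [0.19, 1.13]

Iteration 1:
  c_1 = (0.190000 + 1.130000)/2 = 0.660000
  f(c_1) = f(0.660000) = 0.354392
  f(a) × f(c) ≥ 0, new interval: [0.660000, 1.130000]
Iteration 2:
  c_2 = (0.660000 + 1.130000)/2 = 0.895000
  f(c_2) = f(0.895000) = -0.175506
  f(a) × f(c) < 0, new interval: [0.660000, 0.895000]
Iteration 3:
  c_3 = (0.660000 + 0.895000)/2 = 0.777500
  f(c_3) = f(0.777500) = 0.108163
  f(a) × f(c) ≥ 0, new interval: [0.777500, 0.895000]
Iteration 4:
  c_4 = (0.777500 + 0.895000)/2 = 0.836250
  f(c_4) = f(0.836250) = -0.029064
  f(a) × f(c) < 0, new interval: [0.777500, 0.836250]

After 4 iteration(s), the approximation is c_4 = 0.836250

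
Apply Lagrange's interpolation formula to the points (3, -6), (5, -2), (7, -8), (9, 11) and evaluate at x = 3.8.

Lagrange interpolation formula:
P(x) = Σ yᵢ × Lᵢ(x)
where Lᵢ(x) = Π_{j≠i} (x - xⱼ)/(xᵢ - xⱼ)

L_0(3.8) = (3.8 - 5)/(3 - 5) × (3.8 - 7)/(3 - 7) × (3.8 - 9)/(3 - 9) = 0.416000
L_1(3.8) = (3.8 - 3)/(5 - 3) × (3.8 - 7)/(5 - 7) × (3.8 - 9)/(5 - 9) = 0.832000
L_2(3.8) = (3.8 - 3)/(7 - 3) × (3.8 - 5)/(7 - 5) × (3.8 - 9)/(7 - 9) = -0.312000
L_3(3.8) = (3.8 - 3)/(9 - 3) × (3.8 - 5)/(9 - 5) × (3.8 - 7)/(9 - 7) = 0.064000

P(3.8) = (-6)×L_0(3.8) + (-2)×L_1(3.8) + (-8)×L_2(3.8) + 11×L_3(3.8)
P(3.8) = -0.960000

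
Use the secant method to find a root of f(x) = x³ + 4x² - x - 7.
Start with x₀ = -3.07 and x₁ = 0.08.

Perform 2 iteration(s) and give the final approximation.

f(x) = x³ + 4x² - x - 7
x₀ = -3.07, x₁ = 0.08

Secant formula: x_{n+1} = x_n - f(x_n)(x_n - x_{n-1})/(f(x_n) - f(x_{n-1}))

Iteration 1:
  f(-3.070000) = 4.835157
  f(0.080000) = -7.053888
  x_2 = 0.080000 - (-7.053888)×(0.080000 - (-3.070000))/(-7.053888 - 4.835157)
       = -1.788926
Iteration 2:
  f(0.080000) = -7.053888
  f(-1.788926) = 1.864930
  x_3 = -1.788926 - 1.864930×(-1.788926 - 0.080000)/(1.864930 - (-7.053888))
       = -1.398133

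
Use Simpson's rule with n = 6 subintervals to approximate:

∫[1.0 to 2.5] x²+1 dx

f(x) = x²+1
a = 1.0, b = 2.5, n = 6
h = (b - a)/n = 0.250000

Simpson's rule: (h/3)[f(x₀) + 4f(x₁) + 2f(x₂) + ... + f(xₙ)]

x_0 = 1.0000, f(x_0) = 2.000000, coefficient = 1
x_1 = 1.2500, f(x_1) = 2.562500, coefficient = 4
x_2 = 1.5000, f(x_2) = 3.250000, coefficient = 2
x_3 = 1.7500, f(x_3) = 4.062500, coefficient = 4
x_4 = 2.0000, f(x_4) = 5.000000, coefficient = 2
x_5 = 2.2500, f(x_5) = 6.062500, coefficient = 4
x_6 = 2.5000, f(x_6) = 7.250000, coefficient = 1

I ≈ (0.250000/3) × 76.500000 = 6.375000
Exact value: 6.375000
Error: 0.000000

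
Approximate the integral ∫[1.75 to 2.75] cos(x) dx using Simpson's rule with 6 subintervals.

f(x) = cos(x)
a = 1.75, b = 2.75, n = 6
h = (b - a)/n = 0.166667

Simpson's rule: (h/3)[f(x₀) + 4f(x₁) + 2f(x₂) + ... + f(xₙ)]

x_0 = 1.7500, f(x_0) = -0.178246, coefficient = 1
x_1 = 1.9167, f(x_1) = -0.339016, coefficient = 4
x_2 = 2.0833, f(x_2) = -0.490390, coefficient = 2
x_3 = 2.2500, f(x_3) = -0.628174, coefficient = 4
x_4 = 2.4167, f(x_4) = -0.748549, coefficient = 2
x_5 = 2.5833, f(x_5) = -0.848178, coefficient = 4
x_6 = 2.7500, f(x_6) = -0.924302, coefficient = 1

I ≈ (0.166667/3) × -10.841896 = -0.602328
Exact value: -0.602325
Error: 0.000003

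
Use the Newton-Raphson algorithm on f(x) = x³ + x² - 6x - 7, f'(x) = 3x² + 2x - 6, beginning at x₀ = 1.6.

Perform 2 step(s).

f(x) = x³ + x² - 6x - 7
f'(x) = 3x² + 2x - 6
x₀ = 1.6

Newton-Raphson formula: x_{n+1} = x_n - f(x_n)/f'(x_n)

Iteration 1:
  f(1.600000) = -9.944000
  f'(1.600000) = 4.880000
  x_1 = 1.600000 - (-9.944000)/4.880000 = 3.637705
Iteration 2:
  f(3.637705) = 32.544042
  f'(3.637705) = 40.974101
  x_2 = 3.637705 - 32.544042/40.974101 = 2.843446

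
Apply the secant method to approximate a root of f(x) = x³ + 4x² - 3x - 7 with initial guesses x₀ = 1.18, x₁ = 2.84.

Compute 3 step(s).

f(x) = x³ + 4x² - 3x - 7
x₀ = 1.18, x₁ = 2.84

Secant formula: x_{n+1} = x_n - f(x_n)(x_n - x_{n-1})/(f(x_n) - f(x_{n-1}))

Iteration 1:
  f(1.180000) = -3.327368
  f(2.840000) = 39.648704
  x_2 = 2.840000 - 39.648704×(2.840000 - 1.180000)/(39.648704 - (-3.327368))
       = 1.308523
Iteration 2:
  f(2.840000) = 39.648704
  f(1.308523) = -1.836139
  x_3 = 1.308523 - (-1.836139)×(1.308523 - 2.840000)/(-1.836139 - 39.648704)
       = 1.376307
Iteration 3:
  f(1.308523) = -1.836139
  f(1.376307) = -0.945004
  x_4 = 1.376307 - (-0.945004)×(1.376307 - 1.308523)/(-0.945004 - (-1.836139))
       = 1.448189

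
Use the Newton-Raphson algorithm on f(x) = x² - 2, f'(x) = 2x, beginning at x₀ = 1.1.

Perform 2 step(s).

f(x) = x² - 2
f'(x) = 2x
x₀ = 1.1

Newton-Raphson formula: x_{n+1} = x_n - f(x_n)/f'(x_n)

Iteration 1:
  f(1.100000) = -0.790000
  f'(1.100000) = 2.200000
  x_1 = 1.100000 - (-0.790000)/2.200000 = 1.459091
Iteration 2:
  f(1.459091) = 0.128946
  f'(1.459091) = 2.918182
  x_2 = 1.459091 - 0.128946/2.918182 = 1.414904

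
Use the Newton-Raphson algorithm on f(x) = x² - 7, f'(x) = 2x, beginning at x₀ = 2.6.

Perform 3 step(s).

f(x) = x² - 7
f'(x) = 2x
x₀ = 2.6

Newton-Raphson formula: x_{n+1} = x_n - f(x_n)/f'(x_n)

Iteration 1:
  f(2.600000) = -0.240000
  f'(2.600000) = 5.200000
  x_1 = 2.600000 - (-0.240000)/5.200000 = 2.646154
Iteration 2:
  f(2.646154) = 0.002130
  f'(2.646154) = 5.292308
  x_2 = 2.646154 - 0.002130/5.292308 = 2.645751
Iteration 3:
  f(2.645751) = 0.000000
  f'(2.645751) = 5.291503
  x_3 = 2.645751 - 0.000000/5.291503 = 2.645751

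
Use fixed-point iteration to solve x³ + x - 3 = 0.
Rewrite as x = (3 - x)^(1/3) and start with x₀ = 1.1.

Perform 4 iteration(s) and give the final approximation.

Equation: x³ + x - 3 = 0
Fixed-point form: x = (3 - x)^(1/3)
x₀ = 1.1

x_1 = g(1.100000) = 1.238562
x_2 = g(1.238562) = 1.207691
x_3 = g(1.207691) = 1.214705
x_4 = g(1.214705) = 1.213119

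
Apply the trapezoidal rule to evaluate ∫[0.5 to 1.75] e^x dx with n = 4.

f(x) = e^x
a = 0.5, b = 1.75, n = 4
h = (b - a)/n = 0.312500

Trapezoidal rule: (h/2)[f(x₀) + 2f(x₁) + 2f(x₂) + ... + f(xₙ)]

x_0 = 0.5000, f(x_0) = 1.648721, coefficient = 1
x_1 = 0.8125, f(x_1) = 2.253535, coefficient = 2
x_2 = 1.1250, f(x_2) = 3.080217, coefficient = 2
x_3 = 1.4375, f(x_3) = 4.210157, coefficient = 2
x_4 = 1.7500, f(x_4) = 5.754603, coefficient = 1

I ≈ (0.312500/2) × 26.491142 = 4.139241
Exact value: 4.105881
Error: 0.033359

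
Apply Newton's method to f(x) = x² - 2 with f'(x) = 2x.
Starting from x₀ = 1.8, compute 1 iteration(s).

f(x) = x² - 2
f'(x) = 2x
x₀ = 1.8

Newton-Raphson formula: x_{n+1} = x_n - f(x_n)/f'(x_n)

Iteration 1:
  f(1.800000) = 1.240000
  f'(1.800000) = 3.600000
  x_1 = 1.800000 - 1.240000/3.600000 = 1.455556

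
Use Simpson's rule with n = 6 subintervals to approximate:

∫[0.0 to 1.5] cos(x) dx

f(x) = cos(x)
a = 0.0, b = 1.5, n = 6
h = (b - a)/n = 0.250000

Simpson's rule: (h/3)[f(x₀) + 4f(x₁) + 2f(x₂) + ... + f(xₙ)]

x_0 = 0.0000, f(x_0) = 1.000000, coefficient = 1
x_1 = 0.2500, f(x_1) = 0.968912, coefficient = 4
x_2 = 0.5000, f(x_2) = 0.877583, coefficient = 2
x_3 = 0.7500, f(x_3) = 0.731689, coefficient = 4
x_4 = 1.0000, f(x_4) = 0.540302, coefficient = 2
x_5 = 1.2500, f(x_5) = 0.315322, coefficient = 4
x_6 = 1.5000, f(x_6) = 0.070737, coefficient = 1

I ≈ (0.250000/3) × 11.970202 = 0.997517
Exact value: 0.997495
Error: 0.000022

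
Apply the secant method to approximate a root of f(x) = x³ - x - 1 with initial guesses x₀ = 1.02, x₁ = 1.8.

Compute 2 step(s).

f(x) = x³ - x - 1
x₀ = 1.02, x₁ = 1.8

Secant formula: x_{n+1} = x_n - f(x_n)(x_n - x_{n-1})/(f(x_n) - f(x_{n-1}))

Iteration 1:
  f(1.020000) = -0.958792
  f(1.800000) = 3.032000
  x_2 = 1.800000 - 3.032000×(1.800000 - 1.020000)/(3.032000 - (-0.958792))
       = 1.207396
Iteration 2:
  f(1.800000) = 3.032000
  f(1.207396) = -0.447249
  x_3 = 1.207396 - (-0.447249)×(1.207396 - 1.800000)/(-0.447249 - 3.032000)
       = 1.283574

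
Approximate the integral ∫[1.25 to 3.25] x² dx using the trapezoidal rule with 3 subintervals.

f(x) = x²
a = 1.25, b = 3.25, n = 3
h = (b - a)/n = 0.666667

Trapezoidal rule: (h/2)[f(x₀) + 2f(x₁) + 2f(x₂) + ... + f(xₙ)]

x_0 = 1.2500, f(x_0) = 1.562500, coefficient = 1
x_1 = 1.9167, f(x_1) = 3.673611, coefficient = 2
x_2 = 2.5833, f(x_2) = 6.673611, coefficient = 2
x_3 = 3.2500, f(x_3) = 10.562500, coefficient = 1

I ≈ (0.666667/2) × 32.819444 = 10.939815
Exact value: 10.791667
Error: 0.148148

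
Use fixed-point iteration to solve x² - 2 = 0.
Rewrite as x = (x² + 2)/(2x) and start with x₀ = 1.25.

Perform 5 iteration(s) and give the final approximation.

Equation: x² - 2 = 0
Fixed-point form: x = (x² + 2)/(2x)
x₀ = 1.25

x_1 = g(1.250000) = 1.425000
x_2 = g(1.425000) = 1.414254
x_3 = g(1.414254) = 1.414214
x_4 = g(1.414214) = 1.414214
x_5 = g(1.414214) = 1.414214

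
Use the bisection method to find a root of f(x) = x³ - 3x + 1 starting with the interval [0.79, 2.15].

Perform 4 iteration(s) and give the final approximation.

f(x) = x³ - 3x + 1
Initial interval: [0.79, 2.15]

Iteration 1:
  c_1 = (0.790000 + 2.150000)/2 = 1.470000
  f(c_1) = f(1.470000) = -0.233477
  f(a) × f(c) ≥ 0, new interval: [1.470000, 2.150000]
Iteration 2:
  c_2 = (1.470000 + 2.150000)/2 = 1.810000
  f(c_2) = f(1.810000) = 1.499741
  f(a) × f(c) < 0, new interval: [1.470000, 1.810000]
Iteration 3:
  c_3 = (1.470000 + 1.810000)/2 = 1.640000
  f(c_3) = f(1.640000) = 0.490944
  f(a) × f(c) < 0, new interval: [1.470000, 1.640000]
Iteration 4:
  c_4 = (1.470000 + 1.640000)/2 = 1.555000
  f(c_4) = f(1.555000) = 0.095029
  f(a) × f(c) < 0, new interval: [1.470000, 1.555000]

After 4 iteration(s), the approximation is c_4 = 1.555000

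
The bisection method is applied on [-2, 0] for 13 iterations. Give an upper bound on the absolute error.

Bisection error bound: |error| ≤ (b-a)/2^n
|error| ≤ (0 - (-2))/2^13 = 2/2^13
|error| ≤ 0.0002441406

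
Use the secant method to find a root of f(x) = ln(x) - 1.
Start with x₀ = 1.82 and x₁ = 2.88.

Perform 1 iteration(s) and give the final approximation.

f(x) = ln(x) - 1
x₀ = 1.82, x₁ = 2.88

Secant formula: x_{n+1} = x_n - f(x_n)(x_n - x_{n-1})/(f(x_n) - f(x_{n-1}))

Iteration 1:
  f(1.820000) = -0.401163
  f(2.880000) = 0.057790
  x_2 = 2.880000 - 0.057790×(2.880000 - 1.820000)/(0.057790 - (-0.401163))
       = 2.746527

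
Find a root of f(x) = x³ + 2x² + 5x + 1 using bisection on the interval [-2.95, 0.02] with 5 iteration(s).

f(x) = x³ + 2x² + 5x + 1
Initial interval: [-2.95, 0.02]

Iteration 1:
  c_1 = (-2.950000 + 0.020000)/2 = -1.465000
  f(c_1) = f(-1.465000) = -5.176770
  f(a) × f(c) ≥ 0, new interval: [-1.465000, 0.020000]
Iteration 2:
  c_2 = (-1.465000 + 0.020000)/2 = -0.722500
  f(c_2) = f(-0.722500) = -1.945637
  f(a) × f(c) ≥ 0, new interval: [-0.722500, 0.020000]
Iteration 3:
  c_3 = (-0.722500 + 0.020000)/2 = -0.351250
  f(c_3) = f(-0.351250) = -0.552833
  f(a) × f(c) ≥ 0, new interval: [-0.351250, 0.020000]
Iteration 4:
  c_4 = (-0.351250 + 0.020000)/2 = -0.165625
  f(c_4) = f(-0.165625) = 0.222195
  f(a) × f(c) < 0, new interval: [-0.351250, -0.165625]
Iteration 5:
  c_5 = (-0.351250 + (-0.165625))/2 = -0.258437
  f(c_5) = f(-0.258437) = -0.175869
  f(a) × f(c) ≥ 0, new interval: [-0.258437, -0.165625]

After 5 iteration(s), the approximation is c_5 = -0.258437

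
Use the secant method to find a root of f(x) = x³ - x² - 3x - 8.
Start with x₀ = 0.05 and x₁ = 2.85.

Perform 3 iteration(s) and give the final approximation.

f(x) = x³ - x² - 3x - 8
x₀ = 0.05, x₁ = 2.85

Secant formula: x_{n+1} = x_n - f(x_n)(x_n - x_{n-1})/(f(x_n) - f(x_{n-1}))

Iteration 1:
  f(0.050000) = -8.152375
  f(2.850000) = -1.523375
  x_2 = 2.850000 - (-1.523375)×(2.850000 - 0.050000)/(-1.523375 - (-8.152375))
       = 3.493453
Iteration 2:
  f(2.850000) = -1.523375
  f(3.493453) = 11.950275
  x_3 = 3.493453 - 11.950275×(3.493453 - 2.850000)/(11.950275 - (-1.523375))
       = 2.922751
Iteration 3:
  f(3.493453) = 11.950275
  f(2.922751) = -0.343205
  x_4 = 2.922751 - (-0.343205)×(2.922751 - 3.493453)/(-0.343205 - 11.950275)
       = 2.938684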